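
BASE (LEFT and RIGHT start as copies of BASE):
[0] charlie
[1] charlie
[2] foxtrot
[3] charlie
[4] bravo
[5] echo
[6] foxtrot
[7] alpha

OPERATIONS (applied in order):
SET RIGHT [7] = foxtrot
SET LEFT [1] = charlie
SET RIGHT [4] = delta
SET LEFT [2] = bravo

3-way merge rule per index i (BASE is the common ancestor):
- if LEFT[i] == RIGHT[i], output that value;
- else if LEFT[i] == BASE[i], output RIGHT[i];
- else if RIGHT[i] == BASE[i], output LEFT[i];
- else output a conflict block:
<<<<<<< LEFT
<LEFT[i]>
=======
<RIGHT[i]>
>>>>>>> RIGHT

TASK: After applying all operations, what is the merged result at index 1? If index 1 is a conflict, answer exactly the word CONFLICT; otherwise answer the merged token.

Answer: charlie

Derivation:
Final LEFT:  [charlie, charlie, bravo, charlie, bravo, echo, foxtrot, alpha]
Final RIGHT: [charlie, charlie, foxtrot, charlie, delta, echo, foxtrot, foxtrot]
i=0: L=charlie R=charlie -> agree -> charlie
i=1: L=charlie R=charlie -> agree -> charlie
i=2: L=bravo, R=foxtrot=BASE -> take LEFT -> bravo
i=3: L=charlie R=charlie -> agree -> charlie
i=4: L=bravo=BASE, R=delta -> take RIGHT -> delta
i=5: L=echo R=echo -> agree -> echo
i=6: L=foxtrot R=foxtrot -> agree -> foxtrot
i=7: L=alpha=BASE, R=foxtrot -> take RIGHT -> foxtrot
Index 1 -> charlie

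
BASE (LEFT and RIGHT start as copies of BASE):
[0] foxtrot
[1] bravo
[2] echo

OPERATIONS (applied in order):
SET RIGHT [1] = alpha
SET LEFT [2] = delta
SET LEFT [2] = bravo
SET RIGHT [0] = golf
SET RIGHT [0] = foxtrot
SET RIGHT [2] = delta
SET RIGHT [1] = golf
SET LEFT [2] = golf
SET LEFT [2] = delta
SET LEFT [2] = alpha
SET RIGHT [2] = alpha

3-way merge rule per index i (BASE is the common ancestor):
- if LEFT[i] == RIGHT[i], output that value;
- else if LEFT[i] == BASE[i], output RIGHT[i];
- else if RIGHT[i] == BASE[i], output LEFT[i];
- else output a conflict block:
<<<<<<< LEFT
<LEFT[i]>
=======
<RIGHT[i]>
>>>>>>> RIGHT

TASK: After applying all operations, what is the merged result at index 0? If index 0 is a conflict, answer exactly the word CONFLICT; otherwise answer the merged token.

Answer: foxtrot

Derivation:
Final LEFT:  [foxtrot, bravo, alpha]
Final RIGHT: [foxtrot, golf, alpha]
i=0: L=foxtrot R=foxtrot -> agree -> foxtrot
i=1: L=bravo=BASE, R=golf -> take RIGHT -> golf
i=2: L=alpha R=alpha -> agree -> alpha
Index 0 -> foxtrot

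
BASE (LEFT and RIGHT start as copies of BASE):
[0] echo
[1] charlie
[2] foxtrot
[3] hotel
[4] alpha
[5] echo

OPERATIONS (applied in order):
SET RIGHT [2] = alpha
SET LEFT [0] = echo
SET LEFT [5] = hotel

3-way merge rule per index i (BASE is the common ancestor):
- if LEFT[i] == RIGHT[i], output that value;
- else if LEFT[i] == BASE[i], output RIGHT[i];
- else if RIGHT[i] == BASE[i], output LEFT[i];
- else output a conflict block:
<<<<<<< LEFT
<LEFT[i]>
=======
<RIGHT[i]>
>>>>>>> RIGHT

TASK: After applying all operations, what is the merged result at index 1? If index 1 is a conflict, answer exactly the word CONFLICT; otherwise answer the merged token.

Answer: charlie

Derivation:
Final LEFT:  [echo, charlie, foxtrot, hotel, alpha, hotel]
Final RIGHT: [echo, charlie, alpha, hotel, alpha, echo]
i=0: L=echo R=echo -> agree -> echo
i=1: L=charlie R=charlie -> agree -> charlie
i=2: L=foxtrot=BASE, R=alpha -> take RIGHT -> alpha
i=3: L=hotel R=hotel -> agree -> hotel
i=4: L=alpha R=alpha -> agree -> alpha
i=5: L=hotel, R=echo=BASE -> take LEFT -> hotel
Index 1 -> charlie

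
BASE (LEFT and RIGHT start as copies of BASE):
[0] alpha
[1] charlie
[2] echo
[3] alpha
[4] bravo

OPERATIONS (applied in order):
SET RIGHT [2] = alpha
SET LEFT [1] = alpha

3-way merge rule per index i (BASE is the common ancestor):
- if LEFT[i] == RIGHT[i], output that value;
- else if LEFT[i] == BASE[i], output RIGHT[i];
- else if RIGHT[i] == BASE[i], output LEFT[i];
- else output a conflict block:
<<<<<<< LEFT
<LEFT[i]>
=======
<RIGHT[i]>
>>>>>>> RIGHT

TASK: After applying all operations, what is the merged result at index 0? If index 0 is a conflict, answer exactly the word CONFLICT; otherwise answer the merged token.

Answer: alpha

Derivation:
Final LEFT:  [alpha, alpha, echo, alpha, bravo]
Final RIGHT: [alpha, charlie, alpha, alpha, bravo]
i=0: L=alpha R=alpha -> agree -> alpha
i=1: L=alpha, R=charlie=BASE -> take LEFT -> alpha
i=2: L=echo=BASE, R=alpha -> take RIGHT -> alpha
i=3: L=alpha R=alpha -> agree -> alpha
i=4: L=bravo R=bravo -> agree -> bravo
Index 0 -> alpha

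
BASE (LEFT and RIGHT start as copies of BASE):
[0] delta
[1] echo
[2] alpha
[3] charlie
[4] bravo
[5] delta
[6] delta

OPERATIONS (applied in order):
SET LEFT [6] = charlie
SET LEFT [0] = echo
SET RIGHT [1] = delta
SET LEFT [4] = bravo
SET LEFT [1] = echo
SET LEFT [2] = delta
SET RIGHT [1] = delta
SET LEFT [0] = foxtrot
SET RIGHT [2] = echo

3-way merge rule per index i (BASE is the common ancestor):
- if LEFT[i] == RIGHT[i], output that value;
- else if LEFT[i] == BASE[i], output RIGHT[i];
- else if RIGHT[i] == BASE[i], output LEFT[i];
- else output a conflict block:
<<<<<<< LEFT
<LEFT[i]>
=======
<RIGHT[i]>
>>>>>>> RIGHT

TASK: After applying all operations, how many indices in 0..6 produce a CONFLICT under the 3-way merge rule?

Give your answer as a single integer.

Final LEFT:  [foxtrot, echo, delta, charlie, bravo, delta, charlie]
Final RIGHT: [delta, delta, echo, charlie, bravo, delta, delta]
i=0: L=foxtrot, R=delta=BASE -> take LEFT -> foxtrot
i=1: L=echo=BASE, R=delta -> take RIGHT -> delta
i=2: BASE=alpha L=delta R=echo all differ -> CONFLICT
i=3: L=charlie R=charlie -> agree -> charlie
i=4: L=bravo R=bravo -> agree -> bravo
i=5: L=delta R=delta -> agree -> delta
i=6: L=charlie, R=delta=BASE -> take LEFT -> charlie
Conflict count: 1

Answer: 1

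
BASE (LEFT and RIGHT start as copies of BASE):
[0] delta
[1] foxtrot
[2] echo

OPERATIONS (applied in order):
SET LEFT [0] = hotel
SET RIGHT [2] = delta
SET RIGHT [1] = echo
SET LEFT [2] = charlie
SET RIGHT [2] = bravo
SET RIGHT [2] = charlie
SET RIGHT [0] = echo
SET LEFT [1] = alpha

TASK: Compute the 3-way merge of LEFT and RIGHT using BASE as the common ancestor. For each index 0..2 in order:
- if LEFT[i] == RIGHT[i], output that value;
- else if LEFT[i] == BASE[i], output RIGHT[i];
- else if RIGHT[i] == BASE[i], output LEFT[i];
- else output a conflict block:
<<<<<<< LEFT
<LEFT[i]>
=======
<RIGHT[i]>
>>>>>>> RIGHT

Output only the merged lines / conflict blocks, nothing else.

Final LEFT:  [hotel, alpha, charlie]
Final RIGHT: [echo, echo, charlie]
i=0: BASE=delta L=hotel R=echo all differ -> CONFLICT
i=1: BASE=foxtrot L=alpha R=echo all differ -> CONFLICT
i=2: L=charlie R=charlie -> agree -> charlie

Answer: <<<<<<< LEFT
hotel
=======
echo
>>>>>>> RIGHT
<<<<<<< LEFT
alpha
=======
echo
>>>>>>> RIGHT
charlie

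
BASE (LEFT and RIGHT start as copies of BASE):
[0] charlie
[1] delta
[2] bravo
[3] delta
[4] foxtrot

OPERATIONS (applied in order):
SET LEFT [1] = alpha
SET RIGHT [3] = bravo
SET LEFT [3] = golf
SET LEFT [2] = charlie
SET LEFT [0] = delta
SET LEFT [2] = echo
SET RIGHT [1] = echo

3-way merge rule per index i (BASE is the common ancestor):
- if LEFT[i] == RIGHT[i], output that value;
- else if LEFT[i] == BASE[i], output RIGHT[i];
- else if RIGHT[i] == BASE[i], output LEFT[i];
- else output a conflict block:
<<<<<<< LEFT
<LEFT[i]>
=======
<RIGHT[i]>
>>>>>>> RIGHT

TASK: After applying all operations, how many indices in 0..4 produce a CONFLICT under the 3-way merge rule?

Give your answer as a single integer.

Final LEFT:  [delta, alpha, echo, golf, foxtrot]
Final RIGHT: [charlie, echo, bravo, bravo, foxtrot]
i=0: L=delta, R=charlie=BASE -> take LEFT -> delta
i=1: BASE=delta L=alpha R=echo all differ -> CONFLICT
i=2: L=echo, R=bravo=BASE -> take LEFT -> echo
i=3: BASE=delta L=golf R=bravo all differ -> CONFLICT
i=4: L=foxtrot R=foxtrot -> agree -> foxtrot
Conflict count: 2

Answer: 2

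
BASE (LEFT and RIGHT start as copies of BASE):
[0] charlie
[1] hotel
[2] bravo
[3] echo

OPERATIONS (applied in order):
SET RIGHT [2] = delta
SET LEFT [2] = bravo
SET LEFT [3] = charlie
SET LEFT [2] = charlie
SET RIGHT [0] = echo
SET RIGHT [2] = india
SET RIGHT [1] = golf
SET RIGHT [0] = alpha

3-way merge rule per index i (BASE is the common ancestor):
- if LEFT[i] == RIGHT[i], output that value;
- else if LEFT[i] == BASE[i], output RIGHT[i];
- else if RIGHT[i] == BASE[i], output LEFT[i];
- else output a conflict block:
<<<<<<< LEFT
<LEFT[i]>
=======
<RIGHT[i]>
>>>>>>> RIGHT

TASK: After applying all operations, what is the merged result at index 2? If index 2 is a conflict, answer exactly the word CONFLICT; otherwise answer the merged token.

Final LEFT:  [charlie, hotel, charlie, charlie]
Final RIGHT: [alpha, golf, india, echo]
i=0: L=charlie=BASE, R=alpha -> take RIGHT -> alpha
i=1: L=hotel=BASE, R=golf -> take RIGHT -> golf
i=2: BASE=bravo L=charlie R=india all differ -> CONFLICT
i=3: L=charlie, R=echo=BASE -> take LEFT -> charlie
Index 2 -> CONFLICT

Answer: CONFLICT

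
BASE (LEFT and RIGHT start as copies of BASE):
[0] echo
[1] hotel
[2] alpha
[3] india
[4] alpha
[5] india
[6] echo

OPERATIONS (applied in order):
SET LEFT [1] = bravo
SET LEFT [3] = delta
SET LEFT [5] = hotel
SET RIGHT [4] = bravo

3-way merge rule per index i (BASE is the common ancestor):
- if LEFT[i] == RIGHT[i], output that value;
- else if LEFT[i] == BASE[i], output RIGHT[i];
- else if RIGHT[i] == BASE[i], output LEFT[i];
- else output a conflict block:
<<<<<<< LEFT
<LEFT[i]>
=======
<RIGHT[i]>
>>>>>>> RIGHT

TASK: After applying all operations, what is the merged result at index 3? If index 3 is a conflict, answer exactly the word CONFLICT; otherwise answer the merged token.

Answer: delta

Derivation:
Final LEFT:  [echo, bravo, alpha, delta, alpha, hotel, echo]
Final RIGHT: [echo, hotel, alpha, india, bravo, india, echo]
i=0: L=echo R=echo -> agree -> echo
i=1: L=bravo, R=hotel=BASE -> take LEFT -> bravo
i=2: L=alpha R=alpha -> agree -> alpha
i=3: L=delta, R=india=BASE -> take LEFT -> delta
i=4: L=alpha=BASE, R=bravo -> take RIGHT -> bravo
i=5: L=hotel, R=india=BASE -> take LEFT -> hotel
i=6: L=echo R=echo -> agree -> echo
Index 3 -> delta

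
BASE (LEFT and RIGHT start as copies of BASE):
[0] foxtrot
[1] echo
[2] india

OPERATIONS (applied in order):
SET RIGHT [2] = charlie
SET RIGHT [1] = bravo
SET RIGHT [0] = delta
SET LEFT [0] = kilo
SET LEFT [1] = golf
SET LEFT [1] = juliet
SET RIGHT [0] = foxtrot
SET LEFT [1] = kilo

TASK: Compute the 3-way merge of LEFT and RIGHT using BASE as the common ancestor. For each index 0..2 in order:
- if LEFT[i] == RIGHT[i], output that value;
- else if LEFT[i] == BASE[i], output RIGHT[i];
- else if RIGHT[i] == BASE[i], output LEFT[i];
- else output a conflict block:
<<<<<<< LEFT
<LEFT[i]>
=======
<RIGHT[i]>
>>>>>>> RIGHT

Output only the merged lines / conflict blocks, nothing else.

Answer: kilo
<<<<<<< LEFT
kilo
=======
bravo
>>>>>>> RIGHT
charlie

Derivation:
Final LEFT:  [kilo, kilo, india]
Final RIGHT: [foxtrot, bravo, charlie]
i=0: L=kilo, R=foxtrot=BASE -> take LEFT -> kilo
i=1: BASE=echo L=kilo R=bravo all differ -> CONFLICT
i=2: L=india=BASE, R=charlie -> take RIGHT -> charlie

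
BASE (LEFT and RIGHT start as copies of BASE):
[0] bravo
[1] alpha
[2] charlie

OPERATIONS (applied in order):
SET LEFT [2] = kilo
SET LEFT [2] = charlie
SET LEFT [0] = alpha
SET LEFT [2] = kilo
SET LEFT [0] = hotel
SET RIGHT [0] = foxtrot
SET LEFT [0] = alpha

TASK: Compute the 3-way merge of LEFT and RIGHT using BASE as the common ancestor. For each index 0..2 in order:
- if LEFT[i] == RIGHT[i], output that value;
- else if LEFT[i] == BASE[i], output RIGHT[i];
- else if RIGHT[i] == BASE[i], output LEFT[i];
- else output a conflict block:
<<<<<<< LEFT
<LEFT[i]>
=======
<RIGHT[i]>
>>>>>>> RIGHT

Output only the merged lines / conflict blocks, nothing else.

Final LEFT:  [alpha, alpha, kilo]
Final RIGHT: [foxtrot, alpha, charlie]
i=0: BASE=bravo L=alpha R=foxtrot all differ -> CONFLICT
i=1: L=alpha R=alpha -> agree -> alpha
i=2: L=kilo, R=charlie=BASE -> take LEFT -> kilo

Answer: <<<<<<< LEFT
alpha
=======
foxtrot
>>>>>>> RIGHT
alpha
kilo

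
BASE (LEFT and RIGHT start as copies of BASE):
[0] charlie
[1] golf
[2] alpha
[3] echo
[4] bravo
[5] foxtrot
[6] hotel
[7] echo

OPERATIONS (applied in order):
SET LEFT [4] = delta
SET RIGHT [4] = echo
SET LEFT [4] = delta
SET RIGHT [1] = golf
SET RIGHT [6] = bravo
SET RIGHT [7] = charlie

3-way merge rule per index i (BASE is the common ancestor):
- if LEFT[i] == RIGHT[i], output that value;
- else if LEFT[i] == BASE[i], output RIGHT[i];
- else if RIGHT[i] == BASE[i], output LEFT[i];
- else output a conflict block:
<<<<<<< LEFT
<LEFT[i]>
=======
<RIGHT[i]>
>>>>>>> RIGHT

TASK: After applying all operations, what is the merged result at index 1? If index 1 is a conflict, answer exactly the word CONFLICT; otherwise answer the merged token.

Answer: golf

Derivation:
Final LEFT:  [charlie, golf, alpha, echo, delta, foxtrot, hotel, echo]
Final RIGHT: [charlie, golf, alpha, echo, echo, foxtrot, bravo, charlie]
i=0: L=charlie R=charlie -> agree -> charlie
i=1: L=golf R=golf -> agree -> golf
i=2: L=alpha R=alpha -> agree -> alpha
i=3: L=echo R=echo -> agree -> echo
i=4: BASE=bravo L=delta R=echo all differ -> CONFLICT
i=5: L=foxtrot R=foxtrot -> agree -> foxtrot
i=6: L=hotel=BASE, R=bravo -> take RIGHT -> bravo
i=7: L=echo=BASE, R=charlie -> take RIGHT -> charlie
Index 1 -> golf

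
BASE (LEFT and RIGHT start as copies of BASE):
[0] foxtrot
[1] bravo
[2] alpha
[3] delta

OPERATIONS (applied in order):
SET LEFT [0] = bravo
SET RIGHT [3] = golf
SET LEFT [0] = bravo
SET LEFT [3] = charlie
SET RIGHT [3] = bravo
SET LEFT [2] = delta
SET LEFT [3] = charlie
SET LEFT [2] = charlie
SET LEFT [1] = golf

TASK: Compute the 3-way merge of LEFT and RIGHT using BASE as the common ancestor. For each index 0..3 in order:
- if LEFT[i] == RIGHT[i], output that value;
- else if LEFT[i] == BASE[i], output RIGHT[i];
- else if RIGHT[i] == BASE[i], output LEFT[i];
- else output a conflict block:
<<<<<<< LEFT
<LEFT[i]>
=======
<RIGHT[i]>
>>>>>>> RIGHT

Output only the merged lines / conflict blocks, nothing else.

Answer: bravo
golf
charlie
<<<<<<< LEFT
charlie
=======
bravo
>>>>>>> RIGHT

Derivation:
Final LEFT:  [bravo, golf, charlie, charlie]
Final RIGHT: [foxtrot, bravo, alpha, bravo]
i=0: L=bravo, R=foxtrot=BASE -> take LEFT -> bravo
i=1: L=golf, R=bravo=BASE -> take LEFT -> golf
i=2: L=charlie, R=alpha=BASE -> take LEFT -> charlie
i=3: BASE=delta L=charlie R=bravo all differ -> CONFLICT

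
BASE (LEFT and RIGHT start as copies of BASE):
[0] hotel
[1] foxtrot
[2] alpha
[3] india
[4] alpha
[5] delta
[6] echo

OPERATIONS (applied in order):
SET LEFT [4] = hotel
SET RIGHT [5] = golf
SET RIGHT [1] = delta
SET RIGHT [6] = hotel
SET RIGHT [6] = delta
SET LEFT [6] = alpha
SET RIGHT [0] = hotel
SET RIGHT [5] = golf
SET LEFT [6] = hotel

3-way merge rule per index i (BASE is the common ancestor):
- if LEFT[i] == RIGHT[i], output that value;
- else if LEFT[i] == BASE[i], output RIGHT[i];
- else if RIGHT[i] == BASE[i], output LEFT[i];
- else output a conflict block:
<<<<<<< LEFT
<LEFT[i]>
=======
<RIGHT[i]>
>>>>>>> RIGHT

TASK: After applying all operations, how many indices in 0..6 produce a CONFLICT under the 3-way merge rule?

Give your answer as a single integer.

Answer: 1

Derivation:
Final LEFT:  [hotel, foxtrot, alpha, india, hotel, delta, hotel]
Final RIGHT: [hotel, delta, alpha, india, alpha, golf, delta]
i=0: L=hotel R=hotel -> agree -> hotel
i=1: L=foxtrot=BASE, R=delta -> take RIGHT -> delta
i=2: L=alpha R=alpha -> agree -> alpha
i=3: L=india R=india -> agree -> india
i=4: L=hotel, R=alpha=BASE -> take LEFT -> hotel
i=5: L=delta=BASE, R=golf -> take RIGHT -> golf
i=6: BASE=echo L=hotel R=delta all differ -> CONFLICT
Conflict count: 1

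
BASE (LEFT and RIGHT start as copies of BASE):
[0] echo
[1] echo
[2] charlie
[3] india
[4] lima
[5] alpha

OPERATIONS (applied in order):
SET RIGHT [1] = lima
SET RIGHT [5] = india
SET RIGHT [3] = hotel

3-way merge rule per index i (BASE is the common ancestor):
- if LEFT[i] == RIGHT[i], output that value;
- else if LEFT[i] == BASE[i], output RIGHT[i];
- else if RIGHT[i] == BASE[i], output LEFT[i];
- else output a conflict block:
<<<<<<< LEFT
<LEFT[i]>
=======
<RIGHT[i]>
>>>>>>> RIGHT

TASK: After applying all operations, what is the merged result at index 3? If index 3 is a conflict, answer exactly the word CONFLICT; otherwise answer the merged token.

Final LEFT:  [echo, echo, charlie, india, lima, alpha]
Final RIGHT: [echo, lima, charlie, hotel, lima, india]
i=0: L=echo R=echo -> agree -> echo
i=1: L=echo=BASE, R=lima -> take RIGHT -> lima
i=2: L=charlie R=charlie -> agree -> charlie
i=3: L=india=BASE, R=hotel -> take RIGHT -> hotel
i=4: L=lima R=lima -> agree -> lima
i=5: L=alpha=BASE, R=india -> take RIGHT -> india
Index 3 -> hotel

Answer: hotel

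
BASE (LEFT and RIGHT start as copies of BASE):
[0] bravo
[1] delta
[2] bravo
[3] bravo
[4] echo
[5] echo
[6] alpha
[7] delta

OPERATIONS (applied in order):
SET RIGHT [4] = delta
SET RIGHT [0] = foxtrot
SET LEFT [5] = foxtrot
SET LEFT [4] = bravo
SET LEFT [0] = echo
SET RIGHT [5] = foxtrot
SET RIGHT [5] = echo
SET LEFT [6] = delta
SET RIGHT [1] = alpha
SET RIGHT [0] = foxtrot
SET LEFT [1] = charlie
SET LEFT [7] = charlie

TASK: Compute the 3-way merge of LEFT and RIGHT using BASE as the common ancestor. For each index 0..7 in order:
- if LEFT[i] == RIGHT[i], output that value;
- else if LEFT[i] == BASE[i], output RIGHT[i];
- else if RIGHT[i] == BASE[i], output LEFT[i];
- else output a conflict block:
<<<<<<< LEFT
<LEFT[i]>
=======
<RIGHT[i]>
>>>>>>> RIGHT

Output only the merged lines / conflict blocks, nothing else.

Answer: <<<<<<< LEFT
echo
=======
foxtrot
>>>>>>> RIGHT
<<<<<<< LEFT
charlie
=======
alpha
>>>>>>> RIGHT
bravo
bravo
<<<<<<< LEFT
bravo
=======
delta
>>>>>>> RIGHT
foxtrot
delta
charlie

Derivation:
Final LEFT:  [echo, charlie, bravo, bravo, bravo, foxtrot, delta, charlie]
Final RIGHT: [foxtrot, alpha, bravo, bravo, delta, echo, alpha, delta]
i=0: BASE=bravo L=echo R=foxtrot all differ -> CONFLICT
i=1: BASE=delta L=charlie R=alpha all differ -> CONFLICT
i=2: L=bravo R=bravo -> agree -> bravo
i=3: L=bravo R=bravo -> agree -> bravo
i=4: BASE=echo L=bravo R=delta all differ -> CONFLICT
i=5: L=foxtrot, R=echo=BASE -> take LEFT -> foxtrot
i=6: L=delta, R=alpha=BASE -> take LEFT -> delta
i=7: L=charlie, R=delta=BASE -> take LEFT -> charlie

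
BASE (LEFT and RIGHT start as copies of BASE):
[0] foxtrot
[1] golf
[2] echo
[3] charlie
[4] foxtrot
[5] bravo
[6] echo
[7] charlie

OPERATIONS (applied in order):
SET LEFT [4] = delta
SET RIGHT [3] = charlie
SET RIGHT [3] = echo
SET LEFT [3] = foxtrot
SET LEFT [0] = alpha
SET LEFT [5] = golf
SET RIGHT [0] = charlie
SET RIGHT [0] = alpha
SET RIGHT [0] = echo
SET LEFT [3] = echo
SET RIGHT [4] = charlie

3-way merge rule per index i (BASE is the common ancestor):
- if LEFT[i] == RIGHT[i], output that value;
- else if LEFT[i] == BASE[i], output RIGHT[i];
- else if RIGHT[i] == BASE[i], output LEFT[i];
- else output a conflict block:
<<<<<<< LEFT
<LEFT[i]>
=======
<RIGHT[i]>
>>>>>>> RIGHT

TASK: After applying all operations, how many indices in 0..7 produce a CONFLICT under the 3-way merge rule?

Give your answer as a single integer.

Final LEFT:  [alpha, golf, echo, echo, delta, golf, echo, charlie]
Final RIGHT: [echo, golf, echo, echo, charlie, bravo, echo, charlie]
i=0: BASE=foxtrot L=alpha R=echo all differ -> CONFLICT
i=1: L=golf R=golf -> agree -> golf
i=2: L=echo R=echo -> agree -> echo
i=3: L=echo R=echo -> agree -> echo
i=4: BASE=foxtrot L=delta R=charlie all differ -> CONFLICT
i=5: L=golf, R=bravo=BASE -> take LEFT -> golf
i=6: L=echo R=echo -> agree -> echo
i=7: L=charlie R=charlie -> agree -> charlie
Conflict count: 2

Answer: 2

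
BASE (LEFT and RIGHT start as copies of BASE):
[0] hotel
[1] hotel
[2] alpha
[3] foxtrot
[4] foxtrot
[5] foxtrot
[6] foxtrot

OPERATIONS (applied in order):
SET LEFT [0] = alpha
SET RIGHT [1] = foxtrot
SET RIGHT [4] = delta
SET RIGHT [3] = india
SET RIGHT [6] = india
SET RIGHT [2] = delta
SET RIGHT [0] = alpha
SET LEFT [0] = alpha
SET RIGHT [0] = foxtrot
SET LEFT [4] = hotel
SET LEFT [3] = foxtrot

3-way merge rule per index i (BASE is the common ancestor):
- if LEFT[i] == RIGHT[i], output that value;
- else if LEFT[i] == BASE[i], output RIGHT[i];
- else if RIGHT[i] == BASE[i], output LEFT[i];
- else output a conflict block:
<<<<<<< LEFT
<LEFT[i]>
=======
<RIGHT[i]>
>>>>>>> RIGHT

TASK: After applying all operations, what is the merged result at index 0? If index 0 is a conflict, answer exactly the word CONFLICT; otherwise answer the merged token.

Answer: CONFLICT

Derivation:
Final LEFT:  [alpha, hotel, alpha, foxtrot, hotel, foxtrot, foxtrot]
Final RIGHT: [foxtrot, foxtrot, delta, india, delta, foxtrot, india]
i=0: BASE=hotel L=alpha R=foxtrot all differ -> CONFLICT
i=1: L=hotel=BASE, R=foxtrot -> take RIGHT -> foxtrot
i=2: L=alpha=BASE, R=delta -> take RIGHT -> delta
i=3: L=foxtrot=BASE, R=india -> take RIGHT -> india
i=4: BASE=foxtrot L=hotel R=delta all differ -> CONFLICT
i=5: L=foxtrot R=foxtrot -> agree -> foxtrot
i=6: L=foxtrot=BASE, R=india -> take RIGHT -> india
Index 0 -> CONFLICT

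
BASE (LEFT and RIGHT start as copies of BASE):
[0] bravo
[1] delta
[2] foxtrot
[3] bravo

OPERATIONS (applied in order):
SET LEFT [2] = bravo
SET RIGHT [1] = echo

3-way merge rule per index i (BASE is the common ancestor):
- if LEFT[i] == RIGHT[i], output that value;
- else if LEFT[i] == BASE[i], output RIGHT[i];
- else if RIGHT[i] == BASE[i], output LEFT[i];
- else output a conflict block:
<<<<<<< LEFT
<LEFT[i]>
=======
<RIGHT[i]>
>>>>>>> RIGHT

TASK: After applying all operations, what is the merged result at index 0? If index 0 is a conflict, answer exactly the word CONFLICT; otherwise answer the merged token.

Answer: bravo

Derivation:
Final LEFT:  [bravo, delta, bravo, bravo]
Final RIGHT: [bravo, echo, foxtrot, bravo]
i=0: L=bravo R=bravo -> agree -> bravo
i=1: L=delta=BASE, R=echo -> take RIGHT -> echo
i=2: L=bravo, R=foxtrot=BASE -> take LEFT -> bravo
i=3: L=bravo R=bravo -> agree -> bravo
Index 0 -> bravo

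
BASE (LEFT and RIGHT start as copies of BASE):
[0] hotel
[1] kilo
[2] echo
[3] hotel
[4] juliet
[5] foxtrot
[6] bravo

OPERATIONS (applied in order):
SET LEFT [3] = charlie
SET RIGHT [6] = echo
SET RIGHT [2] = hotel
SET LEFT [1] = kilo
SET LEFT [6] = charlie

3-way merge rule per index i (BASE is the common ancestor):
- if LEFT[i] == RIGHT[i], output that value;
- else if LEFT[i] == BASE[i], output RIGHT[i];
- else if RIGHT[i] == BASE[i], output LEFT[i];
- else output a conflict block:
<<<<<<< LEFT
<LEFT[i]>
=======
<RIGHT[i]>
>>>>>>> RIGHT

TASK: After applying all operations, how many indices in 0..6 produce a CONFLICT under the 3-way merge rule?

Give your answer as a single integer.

Answer: 1

Derivation:
Final LEFT:  [hotel, kilo, echo, charlie, juliet, foxtrot, charlie]
Final RIGHT: [hotel, kilo, hotel, hotel, juliet, foxtrot, echo]
i=0: L=hotel R=hotel -> agree -> hotel
i=1: L=kilo R=kilo -> agree -> kilo
i=2: L=echo=BASE, R=hotel -> take RIGHT -> hotel
i=3: L=charlie, R=hotel=BASE -> take LEFT -> charlie
i=4: L=juliet R=juliet -> agree -> juliet
i=5: L=foxtrot R=foxtrot -> agree -> foxtrot
i=6: BASE=bravo L=charlie R=echo all differ -> CONFLICT
Conflict count: 1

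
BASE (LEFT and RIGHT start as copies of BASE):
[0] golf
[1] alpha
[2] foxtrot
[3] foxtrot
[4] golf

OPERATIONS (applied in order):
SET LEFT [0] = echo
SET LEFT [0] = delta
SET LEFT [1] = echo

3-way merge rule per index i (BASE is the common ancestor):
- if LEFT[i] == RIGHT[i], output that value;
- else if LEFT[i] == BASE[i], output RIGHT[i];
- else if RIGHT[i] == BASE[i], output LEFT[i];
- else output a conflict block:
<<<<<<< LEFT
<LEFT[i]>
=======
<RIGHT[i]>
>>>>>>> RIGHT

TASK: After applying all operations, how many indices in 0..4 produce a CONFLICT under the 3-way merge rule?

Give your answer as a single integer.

Answer: 0

Derivation:
Final LEFT:  [delta, echo, foxtrot, foxtrot, golf]
Final RIGHT: [golf, alpha, foxtrot, foxtrot, golf]
i=0: L=delta, R=golf=BASE -> take LEFT -> delta
i=1: L=echo, R=alpha=BASE -> take LEFT -> echo
i=2: L=foxtrot R=foxtrot -> agree -> foxtrot
i=3: L=foxtrot R=foxtrot -> agree -> foxtrot
i=4: L=golf R=golf -> agree -> golf
Conflict count: 0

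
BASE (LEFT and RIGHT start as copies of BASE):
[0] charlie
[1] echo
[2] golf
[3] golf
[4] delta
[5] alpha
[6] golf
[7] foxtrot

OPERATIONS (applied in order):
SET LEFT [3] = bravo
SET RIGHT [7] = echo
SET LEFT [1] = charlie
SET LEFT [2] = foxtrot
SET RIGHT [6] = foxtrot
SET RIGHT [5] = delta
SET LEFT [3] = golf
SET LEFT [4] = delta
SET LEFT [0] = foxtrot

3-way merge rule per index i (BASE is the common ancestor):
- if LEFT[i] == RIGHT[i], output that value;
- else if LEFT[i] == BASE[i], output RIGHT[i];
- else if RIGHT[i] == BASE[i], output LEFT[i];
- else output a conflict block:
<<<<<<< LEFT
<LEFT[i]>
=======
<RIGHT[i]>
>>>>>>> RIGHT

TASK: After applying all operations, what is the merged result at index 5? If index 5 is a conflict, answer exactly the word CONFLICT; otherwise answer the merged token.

Final LEFT:  [foxtrot, charlie, foxtrot, golf, delta, alpha, golf, foxtrot]
Final RIGHT: [charlie, echo, golf, golf, delta, delta, foxtrot, echo]
i=0: L=foxtrot, R=charlie=BASE -> take LEFT -> foxtrot
i=1: L=charlie, R=echo=BASE -> take LEFT -> charlie
i=2: L=foxtrot, R=golf=BASE -> take LEFT -> foxtrot
i=3: L=golf R=golf -> agree -> golf
i=4: L=delta R=delta -> agree -> delta
i=5: L=alpha=BASE, R=delta -> take RIGHT -> delta
i=6: L=golf=BASE, R=foxtrot -> take RIGHT -> foxtrot
i=7: L=foxtrot=BASE, R=echo -> take RIGHT -> echo
Index 5 -> delta

Answer: delta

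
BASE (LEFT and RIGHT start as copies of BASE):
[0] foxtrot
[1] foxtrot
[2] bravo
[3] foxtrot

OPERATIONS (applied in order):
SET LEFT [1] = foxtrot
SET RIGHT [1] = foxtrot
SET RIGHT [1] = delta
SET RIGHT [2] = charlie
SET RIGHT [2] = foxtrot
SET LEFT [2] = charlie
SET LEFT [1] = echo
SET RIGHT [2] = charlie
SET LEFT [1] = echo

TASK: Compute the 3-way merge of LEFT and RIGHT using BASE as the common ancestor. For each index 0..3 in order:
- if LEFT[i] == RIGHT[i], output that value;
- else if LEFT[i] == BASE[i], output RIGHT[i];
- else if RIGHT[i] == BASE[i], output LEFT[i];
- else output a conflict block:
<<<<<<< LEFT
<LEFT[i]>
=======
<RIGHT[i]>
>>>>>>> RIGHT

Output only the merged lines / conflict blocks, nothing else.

Answer: foxtrot
<<<<<<< LEFT
echo
=======
delta
>>>>>>> RIGHT
charlie
foxtrot

Derivation:
Final LEFT:  [foxtrot, echo, charlie, foxtrot]
Final RIGHT: [foxtrot, delta, charlie, foxtrot]
i=0: L=foxtrot R=foxtrot -> agree -> foxtrot
i=1: BASE=foxtrot L=echo R=delta all differ -> CONFLICT
i=2: L=charlie R=charlie -> agree -> charlie
i=3: L=foxtrot R=foxtrot -> agree -> foxtrot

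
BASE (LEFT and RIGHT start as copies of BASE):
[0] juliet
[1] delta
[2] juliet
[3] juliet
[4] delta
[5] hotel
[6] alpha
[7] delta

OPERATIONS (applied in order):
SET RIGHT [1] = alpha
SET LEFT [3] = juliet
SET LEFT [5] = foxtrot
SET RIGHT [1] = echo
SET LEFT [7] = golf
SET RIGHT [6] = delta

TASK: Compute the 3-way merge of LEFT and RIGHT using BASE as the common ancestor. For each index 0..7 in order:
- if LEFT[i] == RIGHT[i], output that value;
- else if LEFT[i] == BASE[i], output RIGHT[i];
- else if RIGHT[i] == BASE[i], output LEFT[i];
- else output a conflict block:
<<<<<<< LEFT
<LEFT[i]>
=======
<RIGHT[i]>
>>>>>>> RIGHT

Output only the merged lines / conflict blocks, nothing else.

Answer: juliet
echo
juliet
juliet
delta
foxtrot
delta
golf

Derivation:
Final LEFT:  [juliet, delta, juliet, juliet, delta, foxtrot, alpha, golf]
Final RIGHT: [juliet, echo, juliet, juliet, delta, hotel, delta, delta]
i=0: L=juliet R=juliet -> agree -> juliet
i=1: L=delta=BASE, R=echo -> take RIGHT -> echo
i=2: L=juliet R=juliet -> agree -> juliet
i=3: L=juliet R=juliet -> agree -> juliet
i=4: L=delta R=delta -> agree -> delta
i=5: L=foxtrot, R=hotel=BASE -> take LEFT -> foxtrot
i=6: L=alpha=BASE, R=delta -> take RIGHT -> delta
i=7: L=golf, R=delta=BASE -> take LEFT -> golf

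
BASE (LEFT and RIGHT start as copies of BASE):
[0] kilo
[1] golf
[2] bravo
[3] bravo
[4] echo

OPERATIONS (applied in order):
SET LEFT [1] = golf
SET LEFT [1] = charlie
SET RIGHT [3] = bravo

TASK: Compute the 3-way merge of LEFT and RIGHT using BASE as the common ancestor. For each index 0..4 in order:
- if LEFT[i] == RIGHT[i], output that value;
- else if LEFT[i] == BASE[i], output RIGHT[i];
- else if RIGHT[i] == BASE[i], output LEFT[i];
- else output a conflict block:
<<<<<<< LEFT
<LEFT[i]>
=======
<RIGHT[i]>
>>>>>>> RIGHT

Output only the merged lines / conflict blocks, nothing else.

Final LEFT:  [kilo, charlie, bravo, bravo, echo]
Final RIGHT: [kilo, golf, bravo, bravo, echo]
i=0: L=kilo R=kilo -> agree -> kilo
i=1: L=charlie, R=golf=BASE -> take LEFT -> charlie
i=2: L=bravo R=bravo -> agree -> bravo
i=3: L=bravo R=bravo -> agree -> bravo
i=4: L=echo R=echo -> agree -> echo

Answer: kilo
charlie
bravo
bravo
echo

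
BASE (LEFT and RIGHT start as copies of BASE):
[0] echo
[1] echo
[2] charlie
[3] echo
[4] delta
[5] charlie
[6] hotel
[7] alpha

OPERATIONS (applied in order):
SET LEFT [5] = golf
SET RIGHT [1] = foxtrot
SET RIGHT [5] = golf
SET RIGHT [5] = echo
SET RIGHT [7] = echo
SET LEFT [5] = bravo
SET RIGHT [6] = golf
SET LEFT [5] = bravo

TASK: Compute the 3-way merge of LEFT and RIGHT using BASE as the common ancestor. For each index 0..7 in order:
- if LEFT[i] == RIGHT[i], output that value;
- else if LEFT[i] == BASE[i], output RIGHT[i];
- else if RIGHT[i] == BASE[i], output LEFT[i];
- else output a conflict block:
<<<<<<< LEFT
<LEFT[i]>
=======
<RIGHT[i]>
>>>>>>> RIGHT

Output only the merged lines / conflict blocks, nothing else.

Final LEFT:  [echo, echo, charlie, echo, delta, bravo, hotel, alpha]
Final RIGHT: [echo, foxtrot, charlie, echo, delta, echo, golf, echo]
i=0: L=echo R=echo -> agree -> echo
i=1: L=echo=BASE, R=foxtrot -> take RIGHT -> foxtrot
i=2: L=charlie R=charlie -> agree -> charlie
i=3: L=echo R=echo -> agree -> echo
i=4: L=delta R=delta -> agree -> delta
i=5: BASE=charlie L=bravo R=echo all differ -> CONFLICT
i=6: L=hotel=BASE, R=golf -> take RIGHT -> golf
i=7: L=alpha=BASE, R=echo -> take RIGHT -> echo

Answer: echo
foxtrot
charlie
echo
delta
<<<<<<< LEFT
bravo
=======
echo
>>>>>>> RIGHT
golf
echo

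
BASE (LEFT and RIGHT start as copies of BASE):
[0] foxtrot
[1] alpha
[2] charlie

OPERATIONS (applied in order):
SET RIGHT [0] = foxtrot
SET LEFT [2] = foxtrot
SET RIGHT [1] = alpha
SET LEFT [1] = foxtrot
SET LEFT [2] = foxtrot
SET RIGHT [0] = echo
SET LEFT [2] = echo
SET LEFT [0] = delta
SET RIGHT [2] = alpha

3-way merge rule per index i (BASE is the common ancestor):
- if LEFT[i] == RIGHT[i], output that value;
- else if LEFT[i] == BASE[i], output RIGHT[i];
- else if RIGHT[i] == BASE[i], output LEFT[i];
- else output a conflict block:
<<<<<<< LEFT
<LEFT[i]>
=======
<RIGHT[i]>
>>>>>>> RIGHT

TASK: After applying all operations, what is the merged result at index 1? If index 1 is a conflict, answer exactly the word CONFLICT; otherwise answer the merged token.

Answer: foxtrot

Derivation:
Final LEFT:  [delta, foxtrot, echo]
Final RIGHT: [echo, alpha, alpha]
i=0: BASE=foxtrot L=delta R=echo all differ -> CONFLICT
i=1: L=foxtrot, R=alpha=BASE -> take LEFT -> foxtrot
i=2: BASE=charlie L=echo R=alpha all differ -> CONFLICT
Index 1 -> foxtrot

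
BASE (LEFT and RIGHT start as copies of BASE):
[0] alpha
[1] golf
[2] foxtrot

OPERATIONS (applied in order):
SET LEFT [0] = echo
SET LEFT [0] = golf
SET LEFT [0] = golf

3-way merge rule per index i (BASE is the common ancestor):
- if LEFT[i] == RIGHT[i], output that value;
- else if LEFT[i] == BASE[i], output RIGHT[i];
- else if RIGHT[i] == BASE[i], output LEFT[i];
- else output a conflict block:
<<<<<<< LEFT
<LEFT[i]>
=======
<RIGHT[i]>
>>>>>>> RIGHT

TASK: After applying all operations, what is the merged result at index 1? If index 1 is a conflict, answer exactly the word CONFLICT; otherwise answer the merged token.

Answer: golf

Derivation:
Final LEFT:  [golf, golf, foxtrot]
Final RIGHT: [alpha, golf, foxtrot]
i=0: L=golf, R=alpha=BASE -> take LEFT -> golf
i=1: L=golf R=golf -> agree -> golf
i=2: L=foxtrot R=foxtrot -> agree -> foxtrot
Index 1 -> golf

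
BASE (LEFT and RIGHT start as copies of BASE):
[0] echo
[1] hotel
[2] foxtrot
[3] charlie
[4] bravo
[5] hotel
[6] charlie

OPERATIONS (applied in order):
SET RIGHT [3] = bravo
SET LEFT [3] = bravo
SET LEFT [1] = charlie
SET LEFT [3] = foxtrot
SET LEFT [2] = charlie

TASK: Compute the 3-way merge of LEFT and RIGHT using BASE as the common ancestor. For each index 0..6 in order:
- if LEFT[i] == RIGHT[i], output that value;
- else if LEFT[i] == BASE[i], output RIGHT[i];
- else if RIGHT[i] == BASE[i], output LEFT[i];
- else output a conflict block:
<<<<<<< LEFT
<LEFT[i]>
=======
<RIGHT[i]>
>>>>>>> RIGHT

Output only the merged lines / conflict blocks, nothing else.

Answer: echo
charlie
charlie
<<<<<<< LEFT
foxtrot
=======
bravo
>>>>>>> RIGHT
bravo
hotel
charlie

Derivation:
Final LEFT:  [echo, charlie, charlie, foxtrot, bravo, hotel, charlie]
Final RIGHT: [echo, hotel, foxtrot, bravo, bravo, hotel, charlie]
i=0: L=echo R=echo -> agree -> echo
i=1: L=charlie, R=hotel=BASE -> take LEFT -> charlie
i=2: L=charlie, R=foxtrot=BASE -> take LEFT -> charlie
i=3: BASE=charlie L=foxtrot R=bravo all differ -> CONFLICT
i=4: L=bravo R=bravo -> agree -> bravo
i=5: L=hotel R=hotel -> agree -> hotel
i=6: L=charlie R=charlie -> agree -> charlie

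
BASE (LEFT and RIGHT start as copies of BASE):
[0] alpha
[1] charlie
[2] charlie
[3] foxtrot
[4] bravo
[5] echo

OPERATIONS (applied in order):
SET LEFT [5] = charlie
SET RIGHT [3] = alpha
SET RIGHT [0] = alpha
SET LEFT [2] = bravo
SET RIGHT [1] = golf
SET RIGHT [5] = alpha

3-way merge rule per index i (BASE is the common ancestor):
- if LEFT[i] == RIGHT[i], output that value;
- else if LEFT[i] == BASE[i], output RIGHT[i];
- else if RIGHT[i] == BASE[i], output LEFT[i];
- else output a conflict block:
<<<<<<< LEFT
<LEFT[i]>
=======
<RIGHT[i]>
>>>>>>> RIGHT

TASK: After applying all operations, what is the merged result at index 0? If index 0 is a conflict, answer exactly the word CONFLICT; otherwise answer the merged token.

Final LEFT:  [alpha, charlie, bravo, foxtrot, bravo, charlie]
Final RIGHT: [alpha, golf, charlie, alpha, bravo, alpha]
i=0: L=alpha R=alpha -> agree -> alpha
i=1: L=charlie=BASE, R=golf -> take RIGHT -> golf
i=2: L=bravo, R=charlie=BASE -> take LEFT -> bravo
i=3: L=foxtrot=BASE, R=alpha -> take RIGHT -> alpha
i=4: L=bravo R=bravo -> agree -> bravo
i=5: BASE=echo L=charlie R=alpha all differ -> CONFLICT
Index 0 -> alpha

Answer: alpha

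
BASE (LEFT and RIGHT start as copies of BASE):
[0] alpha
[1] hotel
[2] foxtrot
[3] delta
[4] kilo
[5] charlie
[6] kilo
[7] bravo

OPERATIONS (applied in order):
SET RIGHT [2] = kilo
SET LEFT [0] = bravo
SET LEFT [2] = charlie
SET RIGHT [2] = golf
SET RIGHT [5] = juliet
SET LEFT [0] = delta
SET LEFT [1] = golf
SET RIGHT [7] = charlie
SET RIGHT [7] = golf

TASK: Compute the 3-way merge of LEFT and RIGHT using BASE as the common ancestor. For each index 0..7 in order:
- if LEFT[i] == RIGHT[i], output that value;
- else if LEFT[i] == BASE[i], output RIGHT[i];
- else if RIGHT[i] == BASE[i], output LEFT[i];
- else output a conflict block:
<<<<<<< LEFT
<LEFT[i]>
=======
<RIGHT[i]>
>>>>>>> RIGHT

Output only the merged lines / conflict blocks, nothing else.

Answer: delta
golf
<<<<<<< LEFT
charlie
=======
golf
>>>>>>> RIGHT
delta
kilo
juliet
kilo
golf

Derivation:
Final LEFT:  [delta, golf, charlie, delta, kilo, charlie, kilo, bravo]
Final RIGHT: [alpha, hotel, golf, delta, kilo, juliet, kilo, golf]
i=0: L=delta, R=alpha=BASE -> take LEFT -> delta
i=1: L=golf, R=hotel=BASE -> take LEFT -> golf
i=2: BASE=foxtrot L=charlie R=golf all differ -> CONFLICT
i=3: L=delta R=delta -> agree -> delta
i=4: L=kilo R=kilo -> agree -> kilo
i=5: L=charlie=BASE, R=juliet -> take RIGHT -> juliet
i=6: L=kilo R=kilo -> agree -> kilo
i=7: L=bravo=BASE, R=golf -> take RIGHT -> golf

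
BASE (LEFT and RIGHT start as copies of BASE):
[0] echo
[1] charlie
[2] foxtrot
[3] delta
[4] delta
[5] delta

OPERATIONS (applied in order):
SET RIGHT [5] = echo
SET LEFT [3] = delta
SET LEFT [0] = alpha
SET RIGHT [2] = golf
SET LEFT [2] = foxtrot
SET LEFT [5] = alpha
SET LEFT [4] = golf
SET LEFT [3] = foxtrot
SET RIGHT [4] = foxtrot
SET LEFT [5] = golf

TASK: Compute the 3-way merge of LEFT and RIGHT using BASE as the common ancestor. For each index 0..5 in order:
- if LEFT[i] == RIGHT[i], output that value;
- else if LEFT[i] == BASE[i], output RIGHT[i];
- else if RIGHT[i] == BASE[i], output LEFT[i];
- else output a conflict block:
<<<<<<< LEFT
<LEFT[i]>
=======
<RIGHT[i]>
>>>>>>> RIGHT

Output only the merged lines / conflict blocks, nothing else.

Final LEFT:  [alpha, charlie, foxtrot, foxtrot, golf, golf]
Final RIGHT: [echo, charlie, golf, delta, foxtrot, echo]
i=0: L=alpha, R=echo=BASE -> take LEFT -> alpha
i=1: L=charlie R=charlie -> agree -> charlie
i=2: L=foxtrot=BASE, R=golf -> take RIGHT -> golf
i=3: L=foxtrot, R=delta=BASE -> take LEFT -> foxtrot
i=4: BASE=delta L=golf R=foxtrot all differ -> CONFLICT
i=5: BASE=delta L=golf R=echo all differ -> CONFLICT

Answer: alpha
charlie
golf
foxtrot
<<<<<<< LEFT
golf
=======
foxtrot
>>>>>>> RIGHT
<<<<<<< LEFT
golf
=======
echo
>>>>>>> RIGHT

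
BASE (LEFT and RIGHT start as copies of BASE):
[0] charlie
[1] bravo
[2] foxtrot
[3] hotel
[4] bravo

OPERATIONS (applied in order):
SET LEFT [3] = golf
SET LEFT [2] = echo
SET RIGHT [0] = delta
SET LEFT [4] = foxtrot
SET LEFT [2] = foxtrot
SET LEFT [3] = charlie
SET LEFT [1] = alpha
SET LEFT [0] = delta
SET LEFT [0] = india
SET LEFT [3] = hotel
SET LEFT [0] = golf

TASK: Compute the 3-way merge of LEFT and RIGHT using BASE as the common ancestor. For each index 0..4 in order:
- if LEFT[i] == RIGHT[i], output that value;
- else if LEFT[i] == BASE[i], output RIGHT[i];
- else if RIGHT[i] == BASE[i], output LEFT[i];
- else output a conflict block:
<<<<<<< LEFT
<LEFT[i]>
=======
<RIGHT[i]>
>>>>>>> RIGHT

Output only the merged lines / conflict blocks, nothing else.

Answer: <<<<<<< LEFT
golf
=======
delta
>>>>>>> RIGHT
alpha
foxtrot
hotel
foxtrot

Derivation:
Final LEFT:  [golf, alpha, foxtrot, hotel, foxtrot]
Final RIGHT: [delta, bravo, foxtrot, hotel, bravo]
i=0: BASE=charlie L=golf R=delta all differ -> CONFLICT
i=1: L=alpha, R=bravo=BASE -> take LEFT -> alpha
i=2: L=foxtrot R=foxtrot -> agree -> foxtrot
i=3: L=hotel R=hotel -> agree -> hotel
i=4: L=foxtrot, R=bravo=BASE -> take LEFT -> foxtrot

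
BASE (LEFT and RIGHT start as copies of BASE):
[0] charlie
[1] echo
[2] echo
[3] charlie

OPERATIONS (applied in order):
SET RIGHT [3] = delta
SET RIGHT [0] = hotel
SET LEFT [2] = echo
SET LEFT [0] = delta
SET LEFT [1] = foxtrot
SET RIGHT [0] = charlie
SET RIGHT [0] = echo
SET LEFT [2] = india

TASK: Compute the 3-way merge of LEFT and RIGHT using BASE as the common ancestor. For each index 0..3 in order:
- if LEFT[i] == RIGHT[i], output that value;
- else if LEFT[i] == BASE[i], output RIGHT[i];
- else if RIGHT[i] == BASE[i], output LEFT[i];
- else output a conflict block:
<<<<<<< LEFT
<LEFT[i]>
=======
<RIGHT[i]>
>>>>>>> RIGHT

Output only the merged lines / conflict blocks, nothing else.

Final LEFT:  [delta, foxtrot, india, charlie]
Final RIGHT: [echo, echo, echo, delta]
i=0: BASE=charlie L=delta R=echo all differ -> CONFLICT
i=1: L=foxtrot, R=echo=BASE -> take LEFT -> foxtrot
i=2: L=india, R=echo=BASE -> take LEFT -> india
i=3: L=charlie=BASE, R=delta -> take RIGHT -> delta

Answer: <<<<<<< LEFT
delta
=======
echo
>>>>>>> RIGHT
foxtrot
india
delta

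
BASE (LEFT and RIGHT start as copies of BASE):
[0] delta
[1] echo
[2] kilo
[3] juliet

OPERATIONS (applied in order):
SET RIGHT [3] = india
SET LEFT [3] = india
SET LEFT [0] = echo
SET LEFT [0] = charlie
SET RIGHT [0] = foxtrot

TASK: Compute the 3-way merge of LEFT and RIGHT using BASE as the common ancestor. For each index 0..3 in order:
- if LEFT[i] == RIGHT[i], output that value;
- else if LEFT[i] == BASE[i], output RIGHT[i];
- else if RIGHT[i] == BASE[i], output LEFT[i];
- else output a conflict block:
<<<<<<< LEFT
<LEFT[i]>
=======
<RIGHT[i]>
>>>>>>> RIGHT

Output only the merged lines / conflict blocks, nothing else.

Answer: <<<<<<< LEFT
charlie
=======
foxtrot
>>>>>>> RIGHT
echo
kilo
india

Derivation:
Final LEFT:  [charlie, echo, kilo, india]
Final RIGHT: [foxtrot, echo, kilo, india]
i=0: BASE=delta L=charlie R=foxtrot all differ -> CONFLICT
i=1: L=echo R=echo -> agree -> echo
i=2: L=kilo R=kilo -> agree -> kilo
i=3: L=india R=india -> agree -> india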